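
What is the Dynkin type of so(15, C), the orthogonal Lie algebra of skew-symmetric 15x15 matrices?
This is so(15) with 15 odd, which has dimension 15(15-1)/2 = 105 and rank (15-1)/2 = 7. In the classification of classical Lie algebras, the orthogonal algebra so(2n+1) in an odd number of variables has type B_n; here n = 7, so the Dynkin diagram is a chain of 7 nodes with a double edge at one end; the terminal node there is the unique short simple root (B_7). Hence the type is B_7.

type B_7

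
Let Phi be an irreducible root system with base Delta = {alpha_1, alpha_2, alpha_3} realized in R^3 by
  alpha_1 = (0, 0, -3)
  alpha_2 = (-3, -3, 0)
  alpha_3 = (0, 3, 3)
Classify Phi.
Compute the Cartan integers a_ij = 2(alpha_i, alpha_j)/(alpha_j, alpha_j); the resulting 3x3 Cartan matrix is
[[2, 0, -1], [0, 2, -1], [-2, -1, 2]].
The roots have two lengths (squared-length ratio 2:1); the short ones are alpha_{1}. The associated Dynkin diagram is a chain of 3 nodes with a double edge at one end; the terminal node there is the unique short simple root (B_3), so the type is B_3 (the algebra so(7)).

type B_3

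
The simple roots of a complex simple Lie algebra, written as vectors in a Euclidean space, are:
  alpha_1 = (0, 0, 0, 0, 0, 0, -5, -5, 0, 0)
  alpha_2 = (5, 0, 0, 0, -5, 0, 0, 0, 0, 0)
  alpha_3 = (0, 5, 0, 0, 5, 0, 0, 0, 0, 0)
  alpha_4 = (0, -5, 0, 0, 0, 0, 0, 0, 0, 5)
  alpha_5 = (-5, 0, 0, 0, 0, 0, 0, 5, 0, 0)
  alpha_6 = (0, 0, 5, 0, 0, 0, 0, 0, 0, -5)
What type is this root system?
Compute the Cartan integers a_ij = 2(alpha_i, alpha_j)/(alpha_j, alpha_j); the resulting 6x6 Cartan matrix is
[[2, 0, 0, 0, -1, 0], [0, 2, -1, 0, -1, 0], [0, -1, 2, -1, 0, 0], [0, 0, -1, 2, 0, -1], [-1, -1, 0, 0, 2, 0], [0, 0, 0, -1, 0, 2]].
All simple roots have the same length, so the diagram is simply laced. The associated Dynkin diagram is a chain of 6 nodes with single edges (A_6), so the type is A_6 (the algebra sl(7)).

A6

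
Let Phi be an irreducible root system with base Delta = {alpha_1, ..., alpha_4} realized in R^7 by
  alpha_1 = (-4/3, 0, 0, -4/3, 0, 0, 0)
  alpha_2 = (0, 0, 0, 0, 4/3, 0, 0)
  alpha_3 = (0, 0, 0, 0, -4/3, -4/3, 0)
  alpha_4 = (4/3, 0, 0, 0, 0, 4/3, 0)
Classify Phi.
Compute the Cartan integers a_ij = 2(alpha_i, alpha_j)/(alpha_j, alpha_j); the resulting 4x4 Cartan matrix is
[[2, 0, 0, -1], [0, 2, -1, 0], [0, -2, 2, -1], [-1, 0, -1, 2]].
The roots have two lengths (squared-length ratio 2:1); the short ones are alpha_{2}. The associated Dynkin diagram is a chain of 4 nodes with a double edge at one end; the terminal node there is the unique short simple root (B_4), so the type is B_4 (the algebra so(9)).

type B_4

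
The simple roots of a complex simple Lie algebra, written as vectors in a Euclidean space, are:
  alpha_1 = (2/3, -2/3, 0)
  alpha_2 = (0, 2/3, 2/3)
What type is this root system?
type A_2

Compute the Cartan integers a_ij = 2(alpha_i, alpha_j)/(alpha_j, alpha_j); the resulting 2x2 Cartan matrix is
[[2, -1], [-1, 2]].
All simple roots have the same length, so the diagram is simply laced. The associated Dynkin diagram is a chain of 2 nodes with single edges (A_2), so the type is A_2 (the algebra sl(3)).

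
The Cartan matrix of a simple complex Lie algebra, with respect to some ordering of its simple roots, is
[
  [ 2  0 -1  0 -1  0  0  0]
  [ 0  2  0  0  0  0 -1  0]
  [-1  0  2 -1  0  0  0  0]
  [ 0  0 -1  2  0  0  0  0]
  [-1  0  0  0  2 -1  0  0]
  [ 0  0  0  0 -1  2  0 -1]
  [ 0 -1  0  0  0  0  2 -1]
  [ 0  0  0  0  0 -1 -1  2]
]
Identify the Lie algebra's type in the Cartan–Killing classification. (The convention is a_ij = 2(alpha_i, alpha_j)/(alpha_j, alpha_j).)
type A_8

The matrix has rank 8 with 2's on the diagonal. Reading the off-diagonal entries as Dynkin edges (a single edge where a_ij = a_ji = -1; a double or triple edge where a_ij * a_ji = 2 or 3), the diagram is a chain of 8 nodes with single edges (A_8). One simple-root ordering that puts it in standard form is (alpha_4, alpha_3, alpha_1, alpha_5, alpha_6, alpha_8, alpha_7, alpha_2). So the algebra is type A_8, i.e. sl(9).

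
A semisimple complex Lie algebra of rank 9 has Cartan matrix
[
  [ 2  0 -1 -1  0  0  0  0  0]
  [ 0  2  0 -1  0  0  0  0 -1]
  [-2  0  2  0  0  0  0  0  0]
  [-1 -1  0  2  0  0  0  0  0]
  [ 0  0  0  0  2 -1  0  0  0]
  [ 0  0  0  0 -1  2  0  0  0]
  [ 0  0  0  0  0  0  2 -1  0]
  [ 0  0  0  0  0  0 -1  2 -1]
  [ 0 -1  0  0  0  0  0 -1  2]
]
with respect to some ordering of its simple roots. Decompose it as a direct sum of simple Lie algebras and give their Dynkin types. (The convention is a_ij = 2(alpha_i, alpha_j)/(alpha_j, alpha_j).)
The diagram associated to this matrix has two connected components: the simple roots {alpha_5, alpha_6} form a chain of 2 nodes with single edges (A_2), and {alpha_1, alpha_2, alpha_3, alpha_4, alpha_7, alpha_8, alpha_9} form a chain of 7 nodes with a double edge at one end; the terminal node there is the unique long simple root (C_7). A semisimple Lie algebra decomposes uniquely as the direct sum of simple ideals, one per connected component of its Dynkin diagram, so g ≅ A_2 ⊕ C_7 (dimension 8 + 105 = 113).

A_2 + C_7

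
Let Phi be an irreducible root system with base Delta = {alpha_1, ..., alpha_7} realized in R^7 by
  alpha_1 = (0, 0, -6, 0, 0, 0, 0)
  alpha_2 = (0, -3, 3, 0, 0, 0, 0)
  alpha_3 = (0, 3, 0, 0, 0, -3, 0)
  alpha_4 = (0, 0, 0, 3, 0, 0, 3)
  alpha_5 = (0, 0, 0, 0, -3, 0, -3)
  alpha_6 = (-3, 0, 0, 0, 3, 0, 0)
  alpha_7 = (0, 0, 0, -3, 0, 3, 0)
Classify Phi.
Compute the Cartan integers a_ij = 2(alpha_i, alpha_j)/(alpha_j, alpha_j); the resulting 7x7 Cartan matrix is
[[2, -2, 0, 0, 0, 0, 0], [-1, 2, -1, 0, 0, 0, 0], [0, -1, 2, 0, 0, 0, -1], [0, 0, 0, 2, -1, 0, -1], [0, 0, 0, -1, 2, -1, 0], [0, 0, 0, 0, -1, 2, 0], [0, 0, -1, -1, 0, 0, 2]].
The roots have two lengths (squared-length ratio 2:1); the short ones are alpha_{2,3,4,5,6,7}. The associated Dynkin diagram is a chain of 7 nodes with a double edge at one end; the terminal node there is the unique long simple root (C_7), so the type is C_7 (the algebra sp(14)).

C7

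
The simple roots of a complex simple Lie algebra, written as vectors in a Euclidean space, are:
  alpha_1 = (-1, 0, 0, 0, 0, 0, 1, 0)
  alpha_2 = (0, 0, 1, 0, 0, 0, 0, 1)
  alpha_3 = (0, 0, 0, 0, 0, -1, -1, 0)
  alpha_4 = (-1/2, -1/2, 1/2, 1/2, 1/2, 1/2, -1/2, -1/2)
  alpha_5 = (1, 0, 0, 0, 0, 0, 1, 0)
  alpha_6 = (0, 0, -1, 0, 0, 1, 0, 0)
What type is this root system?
E_6

Compute the Cartan integers a_ij = 2(alpha_i, alpha_j)/(alpha_j, alpha_j); the resulting 6x6 Cartan matrix is
[[2, 0, -1, 0, 0, 0], [0, 2, 0, 0, 0, -1], [-1, 0, 2, 0, -1, -1], [0, 0, 0, 2, -1, 0], [0, 0, -1, -1, 2, 0], [0, -1, -1, 0, 0, 2]].
All simple roots have the same length, so the diagram is simply laced. The associated Dynkin diagram is a chain of 5 nodes with one extra node attached to the third node from one end (E_6), so the type is E_6.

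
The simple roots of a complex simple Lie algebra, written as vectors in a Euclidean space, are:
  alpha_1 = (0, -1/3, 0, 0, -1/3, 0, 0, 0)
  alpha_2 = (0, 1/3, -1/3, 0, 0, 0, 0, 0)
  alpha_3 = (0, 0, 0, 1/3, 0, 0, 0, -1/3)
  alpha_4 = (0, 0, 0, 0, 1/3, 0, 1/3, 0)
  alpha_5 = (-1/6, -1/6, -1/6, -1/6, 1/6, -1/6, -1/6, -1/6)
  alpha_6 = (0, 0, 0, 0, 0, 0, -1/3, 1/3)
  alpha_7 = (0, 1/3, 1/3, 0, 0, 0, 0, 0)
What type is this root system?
Compute the Cartan integers a_ij = 2(alpha_i, alpha_j)/(alpha_j, alpha_j); the resulting 7x7 Cartan matrix is
[[2, -1, 0, -1, 0, 0, -1], [-1, 2, 0, 0, 0, 0, 0], [0, 0, 2, 0, 0, -1, 0], [-1, 0, 0, 2, 0, -1, 0], [0, 0, 0, 0, 2, 0, -1], [0, 0, -1, -1, 0, 2, 0], [-1, 0, 0, 0, -1, 0, 2]].
All simple roots have the same length, so the diagram is simply laced. The associated Dynkin diagram is a chain of 6 nodes with one extra node attached to the third node from one end (E_7), so the type is E_7.

E_7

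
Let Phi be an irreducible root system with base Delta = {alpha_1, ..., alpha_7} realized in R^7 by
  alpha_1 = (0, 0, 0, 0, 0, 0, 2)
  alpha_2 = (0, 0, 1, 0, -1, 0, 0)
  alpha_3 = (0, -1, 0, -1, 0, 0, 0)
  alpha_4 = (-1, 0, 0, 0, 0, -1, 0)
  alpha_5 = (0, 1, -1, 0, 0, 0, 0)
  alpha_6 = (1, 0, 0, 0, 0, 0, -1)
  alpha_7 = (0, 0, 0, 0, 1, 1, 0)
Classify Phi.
Compute the Cartan integers a_ij = 2(alpha_i, alpha_j)/(alpha_j, alpha_j); the resulting 7x7 Cartan matrix is
[[2, 0, 0, 0, 0, -2, 0], [0, 2, 0, 0, -1, 0, -1], [0, 0, 2, 0, -1, 0, 0], [0, 0, 0, 2, 0, -1, -1], [0, -1, -1, 0, 2, 0, 0], [-1, 0, 0, -1, 0, 2, 0], [0, -1, 0, -1, 0, 0, 2]].
The roots have two lengths (squared-length ratio 2:1); the short ones are alpha_{2,3,4,5,6,7}. The associated Dynkin diagram is a chain of 7 nodes with a double edge at one end; the terminal node there is the unique long simple root (C_7), so the type is C_7 (the algebra sp(14)).

C7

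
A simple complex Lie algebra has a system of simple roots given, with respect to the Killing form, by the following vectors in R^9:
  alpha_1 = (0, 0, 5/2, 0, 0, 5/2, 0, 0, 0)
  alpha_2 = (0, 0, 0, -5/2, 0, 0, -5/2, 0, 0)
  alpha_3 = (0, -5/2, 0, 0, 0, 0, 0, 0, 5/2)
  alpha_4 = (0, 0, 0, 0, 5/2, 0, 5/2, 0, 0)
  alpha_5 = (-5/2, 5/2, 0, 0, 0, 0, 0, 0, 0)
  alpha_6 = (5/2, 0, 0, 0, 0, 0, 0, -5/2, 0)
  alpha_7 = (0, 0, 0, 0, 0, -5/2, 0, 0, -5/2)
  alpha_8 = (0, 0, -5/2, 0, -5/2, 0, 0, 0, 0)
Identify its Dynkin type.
A_8 (sl(9))

Compute the Cartan integers a_ij = 2(alpha_i, alpha_j)/(alpha_j, alpha_j); the resulting 8x8 Cartan matrix is
[[2, 0, 0, 0, 0, 0, -1, -1], [0, 2, 0, -1, 0, 0, 0, 0], [0, 0, 2, 0, -1, 0, -1, 0], [0, -1, 0, 2, 0, 0, 0, -1], [0, 0, -1, 0, 2, -1, 0, 0], [0, 0, 0, 0, -1, 2, 0, 0], [-1, 0, -1, 0, 0, 0, 2, 0], [-1, 0, 0, -1, 0, 0, 0, 2]].
All simple roots have the same length, so the diagram is simply laced. The associated Dynkin diagram is a chain of 8 nodes with single edges (A_8), so the type is A_8 (the algebra sl(9)).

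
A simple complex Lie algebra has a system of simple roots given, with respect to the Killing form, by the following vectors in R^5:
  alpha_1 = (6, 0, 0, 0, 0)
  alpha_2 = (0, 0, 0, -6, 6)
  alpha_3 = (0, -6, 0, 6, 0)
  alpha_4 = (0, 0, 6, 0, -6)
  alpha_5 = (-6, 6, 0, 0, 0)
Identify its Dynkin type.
Compute the Cartan integers a_ij = 2(alpha_i, alpha_j)/(alpha_j, alpha_j); the resulting 5x5 Cartan matrix is
[[2, 0, 0, 0, -1], [0, 2, -1, -1, 0], [0, -1, 2, 0, -1], [0, -1, 0, 2, 0], [-2, 0, -1, 0, 2]].
The roots have two lengths (squared-length ratio 2:1); the short ones are alpha_{1}. The associated Dynkin diagram is a chain of 5 nodes with a double edge at one end; the terminal node there is the unique short simple root (B_5), so the type is B_5 (the algebra so(11)).

B_5 (so(11))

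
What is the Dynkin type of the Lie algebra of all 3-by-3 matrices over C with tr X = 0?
A_2 (sl(3))

This is sl(3), which has dimension 3^2 - 1 = 8 and rank 3 - 1 = 2 (a Cartan subalgebra is the diagonal traceless matrices). In the classification of classical Lie algebras, the special linear algebra sl(n+1) has type A_n; here n = 2, so the Dynkin diagram is a chain of 2 nodes with single edges (A_2). Hence the type is A_2.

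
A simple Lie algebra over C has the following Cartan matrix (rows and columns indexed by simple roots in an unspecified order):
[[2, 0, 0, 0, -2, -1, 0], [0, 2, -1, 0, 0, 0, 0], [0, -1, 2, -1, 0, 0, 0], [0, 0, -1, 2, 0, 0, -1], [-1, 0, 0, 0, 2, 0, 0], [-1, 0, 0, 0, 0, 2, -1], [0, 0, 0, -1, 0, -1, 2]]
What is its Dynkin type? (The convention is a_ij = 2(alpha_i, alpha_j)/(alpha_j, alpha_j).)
The matrix has rank 7 with 2's on the diagonal. Reading the off-diagonal entries as Dynkin edges (a single edge where a_ij = a_ji = -1; a double or triple edge where a_ij * a_ji = 2 or 3), the diagram is a chain of 7 nodes with a double edge at one end; the terminal node there is the unique short simple root (B_7). One simple-root ordering that puts it in standard form is (alpha_2, alpha_3, alpha_4, alpha_7, alpha_6, alpha_1, alpha_5). So the algebra is type B_7, i.e. so(15).

type B_7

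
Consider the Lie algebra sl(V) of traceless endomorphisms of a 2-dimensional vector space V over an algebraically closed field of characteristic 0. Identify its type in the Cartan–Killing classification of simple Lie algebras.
This is sl(2), which has dimension 2^2 - 1 = 3 and rank 2 - 1 = 1 (a Cartan subalgebra is the diagonal traceless matrices). In the classification of classical Lie algebras, the special linear algebra sl(n+1) has type A_n; here n = 1, so the Dynkin diagram is a chain of 1 nodes with single edges (A_1). Hence the type is A_1.

type A_1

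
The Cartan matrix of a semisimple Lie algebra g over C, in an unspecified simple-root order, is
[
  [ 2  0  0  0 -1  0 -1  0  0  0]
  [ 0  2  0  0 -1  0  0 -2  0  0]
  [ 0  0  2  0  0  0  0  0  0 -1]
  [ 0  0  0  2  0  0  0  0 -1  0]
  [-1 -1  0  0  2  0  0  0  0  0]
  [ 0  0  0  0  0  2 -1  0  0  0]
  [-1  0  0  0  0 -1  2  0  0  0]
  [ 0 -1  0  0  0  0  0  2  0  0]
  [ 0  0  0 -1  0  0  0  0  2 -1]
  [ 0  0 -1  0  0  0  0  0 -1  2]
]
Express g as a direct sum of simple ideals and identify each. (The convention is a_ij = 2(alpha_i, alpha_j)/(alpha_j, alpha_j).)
type A_4 + type B_6

The diagram associated to this matrix has two connected components: the simple roots {alpha_3, alpha_4, alpha_9, alpha_10} form a chain of 4 nodes with single edges (A_4), and {alpha_1, alpha_2, alpha_5, alpha_6, alpha_7, alpha_8} form a chain of 6 nodes with a double edge at one end; the terminal node there is the unique short simple root (B_6). A semisimple Lie algebra decomposes uniquely as the direct sum of simple ideals, one per connected component of its Dynkin diagram, so g ≅ A_4 ⊕ B_6 (dimension 24 + 78 = 102).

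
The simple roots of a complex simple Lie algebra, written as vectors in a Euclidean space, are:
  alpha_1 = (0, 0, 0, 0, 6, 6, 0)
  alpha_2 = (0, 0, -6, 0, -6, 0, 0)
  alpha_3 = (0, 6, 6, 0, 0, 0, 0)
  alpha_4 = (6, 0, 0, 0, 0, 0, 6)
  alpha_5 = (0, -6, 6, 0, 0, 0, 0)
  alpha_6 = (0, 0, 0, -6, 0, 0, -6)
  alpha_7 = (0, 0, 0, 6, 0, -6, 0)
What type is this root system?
D_7 (so(14))

Compute the Cartan integers a_ij = 2(alpha_i, alpha_j)/(alpha_j, alpha_j); the resulting 7x7 Cartan matrix is
[[2, -1, 0, 0, 0, 0, -1], [-1, 2, -1, 0, -1, 0, 0], [0, -1, 2, 0, 0, 0, 0], [0, 0, 0, 2, 0, -1, 0], [0, -1, 0, 0, 2, 0, 0], [0, 0, 0, -1, 0, 2, -1], [-1, 0, 0, 0, 0, -1, 2]].
All simple roots have the same length, so the diagram is simply laced. The associated Dynkin diagram is a chain of 5 nodes with a fork of two nodes at one end (D_7), so the type is D_7 (the algebra so(14)).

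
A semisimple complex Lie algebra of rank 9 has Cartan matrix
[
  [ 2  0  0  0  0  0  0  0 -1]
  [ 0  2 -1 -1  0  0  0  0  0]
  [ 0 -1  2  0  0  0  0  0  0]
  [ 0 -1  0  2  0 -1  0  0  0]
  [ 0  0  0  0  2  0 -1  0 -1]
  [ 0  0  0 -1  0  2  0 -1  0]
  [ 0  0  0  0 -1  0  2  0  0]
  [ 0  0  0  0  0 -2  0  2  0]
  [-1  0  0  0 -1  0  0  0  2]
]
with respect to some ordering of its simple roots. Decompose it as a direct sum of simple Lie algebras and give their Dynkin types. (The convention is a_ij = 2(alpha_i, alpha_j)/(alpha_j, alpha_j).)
The diagram associated to this matrix has two connected components: the simple roots {alpha_1, alpha_5, alpha_7, alpha_9} form a chain of 4 nodes with single edges (A_4), and {alpha_2, alpha_3, alpha_4, alpha_6, alpha_8} form a chain of 5 nodes with a double edge at one end; the terminal node there is the unique long simple root (C_5). A semisimple Lie algebra decomposes uniquely as the direct sum of simple ideals, one per connected component of its Dynkin diagram, so g ≅ A_4 ⊕ C_5 (dimension 24 + 55 = 79).

type A_4 + type C_5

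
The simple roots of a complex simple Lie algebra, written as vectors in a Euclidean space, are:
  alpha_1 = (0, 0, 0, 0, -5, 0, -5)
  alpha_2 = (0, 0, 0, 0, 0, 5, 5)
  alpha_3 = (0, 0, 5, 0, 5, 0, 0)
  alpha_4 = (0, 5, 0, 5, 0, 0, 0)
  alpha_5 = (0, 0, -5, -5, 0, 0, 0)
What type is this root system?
Compute the Cartan integers a_ij = 2(alpha_i, alpha_j)/(alpha_j, alpha_j); the resulting 5x5 Cartan matrix is
[[2, -1, -1, 0, 0], [-1, 2, 0, 0, 0], [-1, 0, 2, 0, -1], [0, 0, 0, 2, -1], [0, 0, -1, -1, 2]].
All simple roots have the same length, so the diagram is simply laced. The associated Dynkin diagram is a chain of 5 nodes with single edges (A_5), so the type is A_5 (the algebra sl(6)).

A5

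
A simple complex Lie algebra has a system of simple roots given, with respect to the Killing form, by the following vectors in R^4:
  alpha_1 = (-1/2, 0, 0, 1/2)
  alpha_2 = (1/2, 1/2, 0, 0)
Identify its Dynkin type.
A_2 (sl(3))

Compute the Cartan integers a_ij = 2(alpha_i, alpha_j)/(alpha_j, alpha_j); the resulting 2x2 Cartan matrix is
[[2, -1], [-1, 2]].
All simple roots have the same length, so the diagram is simply laced. The associated Dynkin diagram is a chain of 2 nodes with single edges (A_2), so the type is A_2 (the algebra sl(3)).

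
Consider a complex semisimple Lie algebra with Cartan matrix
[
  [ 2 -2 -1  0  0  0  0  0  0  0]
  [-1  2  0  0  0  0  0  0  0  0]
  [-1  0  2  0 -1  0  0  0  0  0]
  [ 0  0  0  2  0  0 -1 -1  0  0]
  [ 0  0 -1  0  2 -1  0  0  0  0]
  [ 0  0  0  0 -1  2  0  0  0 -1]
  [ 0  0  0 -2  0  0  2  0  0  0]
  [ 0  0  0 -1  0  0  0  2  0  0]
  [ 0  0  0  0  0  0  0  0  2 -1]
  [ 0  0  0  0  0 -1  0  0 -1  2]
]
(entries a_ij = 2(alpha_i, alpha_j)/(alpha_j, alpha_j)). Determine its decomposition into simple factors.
The diagram associated to this matrix has two connected components: the simple roots {alpha_1, alpha_2, alpha_3, alpha_5, alpha_6, alpha_9, alpha_10} form a chain of 7 nodes with a double edge at one end; the terminal node there is the unique short simple root (B_7), and {alpha_4, alpha_7, alpha_8} form a chain of 3 nodes with a double edge at one end; the terminal node there is the unique long simple root (C_3). A semisimple Lie algebra decomposes uniquely as the direct sum of simple ideals, one per connected component of its Dynkin diagram, so g ≅ B_7 ⊕ C_3 (dimension 105 + 21 = 126).

B7 ⊕ C3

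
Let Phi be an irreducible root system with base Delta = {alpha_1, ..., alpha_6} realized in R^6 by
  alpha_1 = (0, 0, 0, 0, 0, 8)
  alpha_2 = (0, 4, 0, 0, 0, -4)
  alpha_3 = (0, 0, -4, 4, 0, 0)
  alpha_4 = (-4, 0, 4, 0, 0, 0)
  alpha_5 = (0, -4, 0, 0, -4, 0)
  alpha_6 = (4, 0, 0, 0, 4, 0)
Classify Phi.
type C_6

Compute the Cartan integers a_ij = 2(alpha_i, alpha_j)/(alpha_j, alpha_j); the resulting 6x6 Cartan matrix is
[[2, -2, 0, 0, 0, 0], [-1, 2, 0, 0, -1, 0], [0, 0, 2, -1, 0, 0], [0, 0, -1, 2, 0, -1], [0, -1, 0, 0, 2, -1], [0, 0, 0, -1, -1, 2]].
The roots have two lengths (squared-length ratio 2:1); the short ones are alpha_{2,3,4,5,6}. The associated Dynkin diagram is a chain of 6 nodes with a double edge at one end; the terminal node there is the unique long simple root (C_6), so the type is C_6 (the algebra sp(12)).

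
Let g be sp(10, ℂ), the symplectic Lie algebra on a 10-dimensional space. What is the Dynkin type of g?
This is sp(10), which has dimension 10(10+1)/2 = 55 and rank 10/2 = 5. In the classification of classical Lie algebras, the symplectic algebra sp(2n) has type C_n; here n = 5, so the Dynkin diagram is a chain of 5 nodes with a double edge at one end; the terminal node there is the unique long simple root (C_5). Hence the type is C_5.

C_5 (sp(10))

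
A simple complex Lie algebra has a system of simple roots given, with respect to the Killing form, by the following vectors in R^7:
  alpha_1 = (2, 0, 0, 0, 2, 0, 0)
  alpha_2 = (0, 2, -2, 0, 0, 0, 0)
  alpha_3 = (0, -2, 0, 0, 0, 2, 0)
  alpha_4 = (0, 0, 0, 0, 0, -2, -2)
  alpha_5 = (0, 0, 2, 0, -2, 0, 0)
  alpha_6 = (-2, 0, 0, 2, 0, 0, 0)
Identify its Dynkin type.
Compute the Cartan integers a_ij = 2(alpha_i, alpha_j)/(alpha_j, alpha_j); the resulting 6x6 Cartan matrix is
[[2, 0, 0, 0, -1, -1], [0, 2, -1, 0, -1, 0], [0, -1, 2, -1, 0, 0], [0, 0, -1, 2, 0, 0], [-1, -1, 0, 0, 2, 0], [-1, 0, 0, 0, 0, 2]].
All simple roots have the same length, so the diagram is simply laced. The associated Dynkin diagram is a chain of 6 nodes with single edges (A_6), so the type is A_6 (the algebra sl(7)).

A6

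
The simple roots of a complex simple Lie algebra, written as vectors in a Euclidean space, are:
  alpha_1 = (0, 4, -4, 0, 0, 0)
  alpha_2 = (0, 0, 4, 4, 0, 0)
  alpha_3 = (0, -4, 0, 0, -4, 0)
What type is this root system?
Compute the Cartan integers a_ij = 2(alpha_i, alpha_j)/(alpha_j, alpha_j); the resulting 3x3 Cartan matrix is
[[2, -1, -1], [-1, 2, 0], [-1, 0, 2]].
All simple roots have the same length, so the diagram is simply laced. The associated Dynkin diagram is a chain of 3 nodes with single edges (A_3), so the type is A_3 (the algebra sl(4)).

A_3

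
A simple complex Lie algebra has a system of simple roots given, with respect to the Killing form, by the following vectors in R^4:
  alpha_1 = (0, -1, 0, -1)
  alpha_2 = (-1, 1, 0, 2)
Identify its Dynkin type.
Compute the Cartan integers a_ij = 2(alpha_i, alpha_j)/(alpha_j, alpha_j); the resulting 2x2 Cartan matrix is
[[2, -1], [-3, 2]].
The roots have two lengths (squared-length ratio 3:1); the short ones are alpha_{1}. The associated Dynkin diagram is two nodes joined by a triple edge (G_2), so the type is G_2.

type G_2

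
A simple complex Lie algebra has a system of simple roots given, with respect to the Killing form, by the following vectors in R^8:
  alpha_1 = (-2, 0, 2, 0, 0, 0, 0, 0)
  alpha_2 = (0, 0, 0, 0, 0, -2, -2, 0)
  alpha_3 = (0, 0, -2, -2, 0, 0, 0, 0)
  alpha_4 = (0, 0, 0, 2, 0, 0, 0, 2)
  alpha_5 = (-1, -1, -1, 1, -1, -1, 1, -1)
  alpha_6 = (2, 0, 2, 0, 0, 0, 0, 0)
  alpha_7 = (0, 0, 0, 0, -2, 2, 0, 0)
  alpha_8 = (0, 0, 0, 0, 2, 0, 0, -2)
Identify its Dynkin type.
Compute the Cartan integers a_ij = 2(alpha_i, alpha_j)/(alpha_j, alpha_j); the resulting 8x8 Cartan matrix is
[[2, 0, -1, 0, 0, 0, 0, 0], [0, 2, 0, 0, 0, 0, -1, 0], [-1, 0, 2, -1, 0, -1, 0, 0], [0, 0, -1, 2, 0, 0, 0, -1], [0, 0, 0, 0, 2, -1, 0, 0], [0, 0, -1, 0, -1, 2, 0, 0], [0, -1, 0, 0, 0, 0, 2, -1], [0, 0, 0, -1, 0, 0, -1, 2]].
All simple roots have the same length, so the diagram is simply laced. The associated Dynkin diagram is a chain of 7 nodes with one extra node attached to the third node from one end (E_8), so the type is E_8.

E8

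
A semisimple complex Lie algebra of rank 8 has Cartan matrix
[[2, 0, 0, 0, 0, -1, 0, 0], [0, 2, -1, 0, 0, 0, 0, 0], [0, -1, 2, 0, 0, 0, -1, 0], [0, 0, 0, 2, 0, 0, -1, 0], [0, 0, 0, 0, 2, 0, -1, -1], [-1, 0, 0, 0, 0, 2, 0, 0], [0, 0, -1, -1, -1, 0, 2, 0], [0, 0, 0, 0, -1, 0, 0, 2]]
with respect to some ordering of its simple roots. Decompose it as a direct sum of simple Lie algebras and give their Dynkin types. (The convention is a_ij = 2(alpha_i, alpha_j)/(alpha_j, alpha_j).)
A_2 (sl(3)) + E_6

The diagram associated to this matrix has two connected components: the simple roots {alpha_1, alpha_6} form a chain of 2 nodes with single edges (A_2), and {alpha_2, alpha_3, alpha_4, alpha_5, alpha_7, alpha_8} form a chain of 5 nodes with one extra node attached to the third node from one end (E_6). A semisimple Lie algebra decomposes uniquely as the direct sum of simple ideals, one per connected component of its Dynkin diagram, so g ≅ A_2 ⊕ E_6 (dimension 8 + 78 = 86).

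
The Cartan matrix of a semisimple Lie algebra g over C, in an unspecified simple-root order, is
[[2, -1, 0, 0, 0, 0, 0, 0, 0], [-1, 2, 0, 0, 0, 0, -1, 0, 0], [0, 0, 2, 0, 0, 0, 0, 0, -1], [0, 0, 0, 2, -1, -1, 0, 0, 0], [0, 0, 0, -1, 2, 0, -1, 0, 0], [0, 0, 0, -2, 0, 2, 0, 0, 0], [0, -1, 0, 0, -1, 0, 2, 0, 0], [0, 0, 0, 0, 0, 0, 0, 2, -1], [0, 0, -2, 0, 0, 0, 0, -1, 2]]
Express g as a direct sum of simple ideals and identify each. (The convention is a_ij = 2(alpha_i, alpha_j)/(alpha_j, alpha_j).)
B3 ⊕ C6

The diagram associated to this matrix has two connected components: the simple roots {alpha_3, alpha_8, alpha_9} form a chain of 3 nodes with a double edge at one end; the terminal node there is the unique short simple root (B_3), and {alpha_1, alpha_2, alpha_4, alpha_5, alpha_6, alpha_7} form a chain of 6 nodes with a double edge at one end; the terminal node there is the unique long simple root (C_6). A semisimple Lie algebra decomposes uniquely as the direct sum of simple ideals, one per connected component of its Dynkin diagram, so g ≅ B_3 ⊕ C_6 (dimension 21 + 78 = 99).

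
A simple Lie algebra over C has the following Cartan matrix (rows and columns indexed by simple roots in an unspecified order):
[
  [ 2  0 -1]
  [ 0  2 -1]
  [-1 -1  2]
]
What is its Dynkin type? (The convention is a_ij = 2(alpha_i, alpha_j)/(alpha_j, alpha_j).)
The matrix has rank 3 with 2's on the diagonal. Reading the off-diagonal entries as Dynkin edges (a single edge where a_ij = a_ji = -1; a double or triple edge where a_ij * a_ji = 2 or 3), the diagram is a chain of 3 nodes with single edges (A_3). One simple-root ordering that puts it in standard form is (alpha_2, alpha_3, alpha_1). So the algebra is type A_3, i.e. sl(4).

A_3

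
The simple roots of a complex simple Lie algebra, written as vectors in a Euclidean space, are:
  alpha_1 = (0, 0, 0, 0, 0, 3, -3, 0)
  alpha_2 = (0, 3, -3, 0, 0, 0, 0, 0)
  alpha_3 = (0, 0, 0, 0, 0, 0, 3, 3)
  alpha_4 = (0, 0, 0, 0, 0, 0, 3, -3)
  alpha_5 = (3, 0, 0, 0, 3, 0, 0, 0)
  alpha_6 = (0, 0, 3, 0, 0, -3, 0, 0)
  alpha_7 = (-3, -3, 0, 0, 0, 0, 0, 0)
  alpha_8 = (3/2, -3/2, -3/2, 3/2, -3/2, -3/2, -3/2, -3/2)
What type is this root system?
Compute the Cartan integers a_ij = 2(alpha_i, alpha_j)/(alpha_j, alpha_j); the resulting 8x8 Cartan matrix is
[[2, 0, -1, -1, 0, -1, 0, 0], [0, 2, 0, 0, 0, -1, -1, 0], [-1, 0, 2, 0, 0, 0, 0, -1], [-1, 0, 0, 2, 0, 0, 0, 0], [0, 0, 0, 0, 2, 0, -1, 0], [-1, -1, 0, 0, 0, 2, 0, 0], [0, -1, 0, 0, -1, 0, 2, 0], [0, 0, -1, 0, 0, 0, 0, 2]].
All simple roots have the same length, so the diagram is simply laced. The associated Dynkin diagram is a chain of 7 nodes with one extra node attached to the third node from one end (E_8), so the type is E_8.

E_8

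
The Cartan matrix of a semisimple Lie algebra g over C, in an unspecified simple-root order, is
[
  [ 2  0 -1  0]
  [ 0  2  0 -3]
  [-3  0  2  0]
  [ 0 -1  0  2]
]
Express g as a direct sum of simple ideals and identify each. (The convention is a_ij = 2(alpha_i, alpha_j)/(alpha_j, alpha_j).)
type G_2 ⊕ type G_2

The diagram associated to this matrix has two connected components: the simple roots {alpha_1, alpha_3} form two nodes joined by a triple edge (G_2), and {alpha_2, alpha_4} form two nodes joined by a triple edge (G_2). A semisimple Lie algebra decomposes uniquely as the direct sum of simple ideals, one per connected component of its Dynkin diagram, so g ≅ G_2 ⊕ G_2 (dimension 14 + 14 = 28).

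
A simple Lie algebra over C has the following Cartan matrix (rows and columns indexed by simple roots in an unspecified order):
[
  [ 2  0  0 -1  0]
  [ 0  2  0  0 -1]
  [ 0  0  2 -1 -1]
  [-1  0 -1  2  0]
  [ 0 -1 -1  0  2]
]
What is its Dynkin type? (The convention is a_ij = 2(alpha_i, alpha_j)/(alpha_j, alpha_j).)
type A_5

The matrix has rank 5 with 2's on the diagonal. Reading the off-diagonal entries as Dynkin edges (a single edge where a_ij = a_ji = -1; a double or triple edge where a_ij * a_ji = 2 or 3), the diagram is a chain of 5 nodes with single edges (A_5). One simple-root ordering that puts it in standard form is (alpha_2, alpha_5, alpha_3, alpha_4, alpha_1). So the algebra is type A_5, i.e. sl(6).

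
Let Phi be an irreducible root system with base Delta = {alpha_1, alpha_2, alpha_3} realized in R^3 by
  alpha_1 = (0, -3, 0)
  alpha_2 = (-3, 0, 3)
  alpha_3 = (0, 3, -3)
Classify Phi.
B_3

Compute the Cartan integers a_ij = 2(alpha_i, alpha_j)/(alpha_j, alpha_j); the resulting 3x3 Cartan matrix is
[[2, 0, -1], [0, 2, -1], [-2, -1, 2]].
The roots have two lengths (squared-length ratio 2:1); the short ones are alpha_{1}. The associated Dynkin diagram is a chain of 3 nodes with a double edge at one end; the terminal node there is the unique short simple root (B_3), so the type is B_3 (the algebra so(7)).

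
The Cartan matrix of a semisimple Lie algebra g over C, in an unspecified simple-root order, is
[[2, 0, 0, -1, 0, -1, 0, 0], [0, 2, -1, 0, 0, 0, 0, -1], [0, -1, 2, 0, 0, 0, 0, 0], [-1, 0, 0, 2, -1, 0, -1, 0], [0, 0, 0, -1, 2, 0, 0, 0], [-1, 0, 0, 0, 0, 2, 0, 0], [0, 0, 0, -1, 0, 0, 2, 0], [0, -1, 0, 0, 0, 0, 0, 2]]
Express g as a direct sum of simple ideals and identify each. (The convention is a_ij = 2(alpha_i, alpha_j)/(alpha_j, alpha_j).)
A3 ⊕ D5

The diagram associated to this matrix has two connected components: the simple roots {alpha_2, alpha_3, alpha_8} form a chain of 3 nodes with single edges (A_3), and {alpha_1, alpha_4, alpha_5, alpha_6, alpha_7} form a chain of 3 nodes with a fork of two nodes at one end (D_5). A semisimple Lie algebra decomposes uniquely as the direct sum of simple ideals, one per connected component of its Dynkin diagram, so g ≅ A_3 ⊕ D_5 (dimension 15 + 45 = 60).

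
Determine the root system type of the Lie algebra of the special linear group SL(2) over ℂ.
This is sl(2), which has dimension 2^2 - 1 = 3 and rank 2 - 1 = 1 (a Cartan subalgebra is the diagonal traceless matrices). In the classification of classical Lie algebras, the special linear algebra sl(n+1) has type A_n; here n = 1, so the Dynkin diagram is a chain of 1 nodes with single edges (A_1). Hence the type is A_1.

A1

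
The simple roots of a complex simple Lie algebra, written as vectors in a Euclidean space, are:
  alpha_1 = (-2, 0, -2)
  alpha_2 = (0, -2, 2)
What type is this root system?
Compute the Cartan integers a_ij = 2(alpha_i, alpha_j)/(alpha_j, alpha_j); the resulting 2x2 Cartan matrix is
[[2, -1], [-1, 2]].
All simple roots have the same length, so the diagram is simply laced. The associated Dynkin diagram is a chain of 2 nodes with single edges (A_2), so the type is A_2 (the algebra sl(3)).

A2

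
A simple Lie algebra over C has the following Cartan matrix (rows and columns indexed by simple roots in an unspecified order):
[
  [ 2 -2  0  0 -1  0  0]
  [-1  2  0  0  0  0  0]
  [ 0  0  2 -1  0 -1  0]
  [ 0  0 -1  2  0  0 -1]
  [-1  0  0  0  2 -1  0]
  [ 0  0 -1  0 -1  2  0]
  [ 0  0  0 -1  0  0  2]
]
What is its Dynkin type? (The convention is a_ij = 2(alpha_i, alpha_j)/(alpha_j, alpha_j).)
B_7 (so(15))

The matrix has rank 7 with 2's on the diagonal. Reading the off-diagonal entries as Dynkin edges (a single edge where a_ij = a_ji = -1; a double or triple edge where a_ij * a_ji = 2 or 3), the diagram is a chain of 7 nodes with a double edge at one end; the terminal node there is the unique short simple root (B_7). One simple-root ordering that puts it in standard form is (alpha_7, alpha_4, alpha_3, alpha_6, alpha_5, alpha_1, alpha_2). So the algebra is type B_7, i.e. so(15).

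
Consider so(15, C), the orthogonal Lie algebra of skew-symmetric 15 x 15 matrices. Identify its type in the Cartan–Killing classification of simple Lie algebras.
type B_7

This is so(15) with 15 odd, which has dimension 15(15-1)/2 = 105 and rank (15-1)/2 = 7. In the classification of classical Lie algebras, the orthogonal algebra so(2n+1) in an odd number of variables has type B_n; here n = 7, so the Dynkin diagram is a chain of 7 nodes with a double edge at one end; the terminal node there is the unique short simple root (B_7). Hence the type is B_7.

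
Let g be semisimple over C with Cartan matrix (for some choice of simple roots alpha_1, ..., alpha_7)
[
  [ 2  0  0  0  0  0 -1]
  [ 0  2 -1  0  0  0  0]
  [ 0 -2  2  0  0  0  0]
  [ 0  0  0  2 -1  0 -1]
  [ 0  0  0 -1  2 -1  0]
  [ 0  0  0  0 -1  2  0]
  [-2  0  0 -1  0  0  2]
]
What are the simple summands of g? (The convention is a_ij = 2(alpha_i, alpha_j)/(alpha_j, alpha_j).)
B_2 ⊕ B_5

The diagram associated to this matrix has two connected components: the simple roots {alpha_2, alpha_3} form a chain of 2 nodes with a double edge at one end; the terminal node there is the unique short simple root (B_2), and {alpha_1, alpha_4, alpha_5, alpha_6, alpha_7} form a chain of 5 nodes with a double edge at one end; the terminal node there is the unique short simple root (B_5). A semisimple Lie algebra decomposes uniquely as the direct sum of simple ideals, one per connected component of its Dynkin diagram, so g ≅ B_2 ⊕ B_5 (dimension 10 + 55 = 65).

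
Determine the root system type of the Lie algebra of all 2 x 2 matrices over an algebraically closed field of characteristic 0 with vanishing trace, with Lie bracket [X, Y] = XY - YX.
A1

This is sl(2), which has dimension 2^2 - 1 = 3 and rank 2 - 1 = 1 (a Cartan subalgebra is the diagonal traceless matrices). In the classification of classical Lie algebras, the special linear algebra sl(n+1) has type A_n; here n = 1, so the Dynkin diagram is a chain of 1 nodes with single edges (A_1). Hence the type is A_1.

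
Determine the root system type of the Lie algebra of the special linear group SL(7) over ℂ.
A_6 (sl(7))

This is sl(7), which has dimension 7^2 - 1 = 48 and rank 7 - 1 = 6 (a Cartan subalgebra is the diagonal traceless matrices). In the classification of classical Lie algebras, the special linear algebra sl(n+1) has type A_n; here n = 6, so the Dynkin diagram is a chain of 6 nodes with single edges (A_6). Hence the type is A_6.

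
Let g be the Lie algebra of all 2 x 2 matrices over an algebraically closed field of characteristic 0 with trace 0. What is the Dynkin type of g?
type A_1

This is sl(2), which has dimension 2^2 - 1 = 3 and rank 2 - 1 = 1 (a Cartan subalgebra is the diagonal traceless matrices). In the classification of classical Lie algebras, the special linear algebra sl(n+1) has type A_n; here n = 1, so the Dynkin diagram is a chain of 1 nodes with single edges (A_1). Hence the type is A_1.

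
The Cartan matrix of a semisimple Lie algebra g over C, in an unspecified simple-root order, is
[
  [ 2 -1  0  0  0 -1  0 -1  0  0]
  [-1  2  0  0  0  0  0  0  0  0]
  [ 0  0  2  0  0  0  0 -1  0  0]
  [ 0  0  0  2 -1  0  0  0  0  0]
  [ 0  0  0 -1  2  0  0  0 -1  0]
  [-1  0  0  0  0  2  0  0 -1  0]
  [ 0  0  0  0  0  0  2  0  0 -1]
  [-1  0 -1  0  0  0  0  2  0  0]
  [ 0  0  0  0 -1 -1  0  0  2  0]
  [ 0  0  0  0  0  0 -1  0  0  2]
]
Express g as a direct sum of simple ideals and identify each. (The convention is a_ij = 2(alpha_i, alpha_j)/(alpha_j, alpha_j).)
The diagram associated to this matrix has two connected components: the simple roots {alpha_7, alpha_10} form a chain of 2 nodes with single edges (A_2), and {alpha_1, alpha_2, alpha_3, alpha_4, alpha_5, alpha_6, alpha_8, alpha_9} form a chain of 7 nodes with one extra node attached to the third node from one end (E_8). A semisimple Lie algebra decomposes uniquely as the direct sum of simple ideals, one per connected component of its Dynkin diagram, so g ≅ A_2 ⊕ E_8 (dimension 8 + 248 = 256).

type A_2 + type E_8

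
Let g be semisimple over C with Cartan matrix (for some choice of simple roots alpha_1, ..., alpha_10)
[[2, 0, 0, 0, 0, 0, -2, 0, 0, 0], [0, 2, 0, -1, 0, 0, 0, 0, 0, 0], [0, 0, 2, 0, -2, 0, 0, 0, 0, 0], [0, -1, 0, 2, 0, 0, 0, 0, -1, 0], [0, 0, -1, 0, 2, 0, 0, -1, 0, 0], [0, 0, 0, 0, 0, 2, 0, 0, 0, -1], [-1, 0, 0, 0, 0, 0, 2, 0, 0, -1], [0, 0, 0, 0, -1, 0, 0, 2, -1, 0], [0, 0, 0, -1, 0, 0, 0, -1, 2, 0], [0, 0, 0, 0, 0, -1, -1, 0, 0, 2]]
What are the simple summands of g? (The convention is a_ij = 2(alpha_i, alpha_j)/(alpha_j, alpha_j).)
The diagram associated to this matrix has two connected components: the simple roots {alpha_1, alpha_6, alpha_7, alpha_10} form a chain of 4 nodes with a double edge at one end; the terminal node there is the unique long simple root (C_4), and {alpha_2, alpha_3, alpha_4, alpha_5, alpha_8, alpha_9} form a chain of 6 nodes with a double edge at one end; the terminal node there is the unique long simple root (C_6). A semisimple Lie algebra decomposes uniquely as the direct sum of simple ideals, one per connected component of its Dynkin diagram, so g ≅ C_4 ⊕ C_6 (dimension 36 + 78 = 114).

C4 + C6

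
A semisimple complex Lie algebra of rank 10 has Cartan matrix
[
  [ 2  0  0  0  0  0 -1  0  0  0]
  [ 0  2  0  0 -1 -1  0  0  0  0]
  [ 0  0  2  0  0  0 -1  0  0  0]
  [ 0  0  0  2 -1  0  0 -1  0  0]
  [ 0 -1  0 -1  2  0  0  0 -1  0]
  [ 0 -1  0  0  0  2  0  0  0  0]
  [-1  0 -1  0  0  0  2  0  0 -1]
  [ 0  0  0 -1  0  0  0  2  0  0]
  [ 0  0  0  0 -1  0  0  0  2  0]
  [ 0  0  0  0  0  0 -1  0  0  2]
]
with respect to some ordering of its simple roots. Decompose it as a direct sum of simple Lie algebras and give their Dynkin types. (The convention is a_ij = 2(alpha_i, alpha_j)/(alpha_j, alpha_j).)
D_4 (so(8)) ⊕ E_6

The diagram associated to this matrix has two connected components: the simple roots {alpha_1, alpha_3, alpha_7, alpha_10} form a chain of 2 nodes with a fork of two nodes at one end (D_4), and {alpha_2, alpha_4, alpha_5, alpha_6, alpha_8, alpha_9} form a chain of 5 nodes with one extra node attached to the third node from one end (E_6). A semisimple Lie algebra decomposes uniquely as the direct sum of simple ideals, one per connected component of its Dynkin diagram, so g ≅ D_4 ⊕ E_6 (dimension 28 + 78 = 106).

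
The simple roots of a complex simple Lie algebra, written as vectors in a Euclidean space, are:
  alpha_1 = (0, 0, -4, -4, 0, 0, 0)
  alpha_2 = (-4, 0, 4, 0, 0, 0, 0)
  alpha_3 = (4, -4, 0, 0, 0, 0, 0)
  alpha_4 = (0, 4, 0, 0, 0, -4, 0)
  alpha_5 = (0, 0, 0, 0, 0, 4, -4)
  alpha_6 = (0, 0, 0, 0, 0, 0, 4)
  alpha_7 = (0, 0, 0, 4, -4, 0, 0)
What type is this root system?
Compute the Cartan integers a_ij = 2(alpha_i, alpha_j)/(alpha_j, alpha_j); the resulting 7x7 Cartan matrix is
[[2, -1, 0, 0, 0, 0, -1], [-1, 2, -1, 0, 0, 0, 0], [0, -1, 2, -1, 0, 0, 0], [0, 0, -1, 2, -1, 0, 0], [0, 0, 0, -1, 2, -2, 0], [0, 0, 0, 0, -1, 2, 0], [-1, 0, 0, 0, 0, 0, 2]].
The roots have two lengths (squared-length ratio 2:1); the short ones are alpha_{6}. The associated Dynkin diagram is a chain of 7 nodes with a double edge at one end; the terminal node there is the unique short simple root (B_7), so the type is B_7 (the algebra so(15)).

B_7 (so(15))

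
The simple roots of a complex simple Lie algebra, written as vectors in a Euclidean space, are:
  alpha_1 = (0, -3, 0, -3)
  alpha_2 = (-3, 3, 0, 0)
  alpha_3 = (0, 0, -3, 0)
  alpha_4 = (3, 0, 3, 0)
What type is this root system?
type B_4

Compute the Cartan integers a_ij = 2(alpha_i, alpha_j)/(alpha_j, alpha_j); the resulting 4x4 Cartan matrix is
[[2, -1, 0, 0], [-1, 2, 0, -1], [0, 0, 2, -1], [0, -1, -2, 2]].
The roots have two lengths (squared-length ratio 2:1); the short ones are alpha_{3}. The associated Dynkin diagram is a chain of 4 nodes with a double edge at one end; the terminal node there is the unique short simple root (B_4), so the type is B_4 (the algebra so(9)).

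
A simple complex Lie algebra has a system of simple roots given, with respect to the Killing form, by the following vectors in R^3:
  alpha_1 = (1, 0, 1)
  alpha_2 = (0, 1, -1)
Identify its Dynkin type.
Compute the Cartan integers a_ij = 2(alpha_i, alpha_j)/(alpha_j, alpha_j); the resulting 2x2 Cartan matrix is
[[2, -1], [-1, 2]].
All simple roots have the same length, so the diagram is simply laced. The associated Dynkin diagram is a chain of 2 nodes with single edges (A_2), so the type is A_2 (the algebra sl(3)).

A2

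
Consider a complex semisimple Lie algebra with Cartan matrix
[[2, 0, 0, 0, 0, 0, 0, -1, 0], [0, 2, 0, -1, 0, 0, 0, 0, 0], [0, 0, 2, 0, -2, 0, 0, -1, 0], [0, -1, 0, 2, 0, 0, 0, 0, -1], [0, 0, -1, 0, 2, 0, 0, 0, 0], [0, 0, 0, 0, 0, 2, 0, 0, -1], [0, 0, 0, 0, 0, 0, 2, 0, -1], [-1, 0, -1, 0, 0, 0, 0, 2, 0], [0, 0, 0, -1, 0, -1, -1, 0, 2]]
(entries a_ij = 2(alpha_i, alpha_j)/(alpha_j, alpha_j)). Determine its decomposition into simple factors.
The diagram associated to this matrix has two connected components: the simple roots {alpha_1, alpha_3, alpha_5, alpha_8} form a chain of 4 nodes with a double edge at one end; the terminal node there is the unique short simple root (B_4), and {alpha_2, alpha_4, alpha_6, alpha_7, alpha_9} form a chain of 3 nodes with a fork of two nodes at one end (D_5). A semisimple Lie algebra decomposes uniquely as the direct sum of simple ideals, one per connected component of its Dynkin diagram, so g ≅ B_4 ⊕ D_5 (dimension 36 + 45 = 81).

B_4 (so(9)) + D_5 (so(10))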